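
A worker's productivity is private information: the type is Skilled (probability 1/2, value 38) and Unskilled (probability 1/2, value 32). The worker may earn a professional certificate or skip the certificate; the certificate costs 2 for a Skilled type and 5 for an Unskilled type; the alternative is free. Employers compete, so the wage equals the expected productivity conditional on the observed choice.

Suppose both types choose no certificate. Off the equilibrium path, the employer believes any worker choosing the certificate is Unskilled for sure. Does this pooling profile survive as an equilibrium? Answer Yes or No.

Yes

On path, the employer holds the prior and pays 1/2·38 + 1/2·32 = 35. Off path (the certificate), believing Unskilled, it pays 32.
Skilled: no certificate nets 35; the certificate nets 32 − 2 = 30. Skilled stays.
Unskilled: no certificate nets 35; the certificate nets 32 − 5 = 27. Unskilled stays.
No type deviates, so pooling is sustained.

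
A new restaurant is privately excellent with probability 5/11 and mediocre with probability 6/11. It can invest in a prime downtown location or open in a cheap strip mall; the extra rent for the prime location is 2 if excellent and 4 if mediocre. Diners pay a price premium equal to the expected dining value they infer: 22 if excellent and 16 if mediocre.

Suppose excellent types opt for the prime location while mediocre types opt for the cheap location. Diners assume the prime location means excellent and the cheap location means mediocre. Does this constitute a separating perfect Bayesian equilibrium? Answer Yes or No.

Under these beliefs, the prime location earns price premium 22 and the cheap location earns price premium 16.
excellent: the prime location nets 22 − 2 = 20; the cheap location nets 16. excellent prefers the prime location.
mediocre: the prime location nets 22 − 4 = 18; the cheap location nets 16. mediocre would deviate to the prime location.
mediocre has a profitable deviation, so the profile is not an equilibrium.

No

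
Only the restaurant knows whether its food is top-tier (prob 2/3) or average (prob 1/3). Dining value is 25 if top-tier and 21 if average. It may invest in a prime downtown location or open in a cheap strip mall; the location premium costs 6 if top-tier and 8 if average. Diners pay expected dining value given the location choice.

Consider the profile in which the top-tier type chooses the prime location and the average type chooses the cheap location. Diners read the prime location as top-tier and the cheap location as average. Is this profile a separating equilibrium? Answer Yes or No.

Under these beliefs, the prime location earns price premium 25 and the cheap location earns price premium 21.
top-tier: the prime location nets 25 − 6 = 19; the cheap location nets 21. top-tier would deviate to the cheap location.
average: the prime location nets 25 − 8 = 17; the cheap location nets 21. average prefers the cheap location.
top-tier has a profitable deviation, so the profile is not an equilibrium.

No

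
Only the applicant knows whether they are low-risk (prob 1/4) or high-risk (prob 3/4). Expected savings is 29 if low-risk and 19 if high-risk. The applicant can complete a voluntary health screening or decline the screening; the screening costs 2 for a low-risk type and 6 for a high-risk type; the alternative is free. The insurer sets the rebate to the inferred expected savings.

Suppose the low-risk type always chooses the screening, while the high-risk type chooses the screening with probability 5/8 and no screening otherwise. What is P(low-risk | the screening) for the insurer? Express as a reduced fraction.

P(the screening) = (1/4)·1 + (3/4)·(5/8) = 23/32.
By Bayes' rule, P(low-risk | the screening) = (1/4) / (23/32) = 8/23.

8/23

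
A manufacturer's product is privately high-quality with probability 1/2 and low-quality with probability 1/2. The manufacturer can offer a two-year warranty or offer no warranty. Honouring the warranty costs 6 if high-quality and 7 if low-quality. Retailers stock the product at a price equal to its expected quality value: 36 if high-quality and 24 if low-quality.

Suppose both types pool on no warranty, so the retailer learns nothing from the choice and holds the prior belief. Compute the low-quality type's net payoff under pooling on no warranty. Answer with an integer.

30

Pooled price = 1/2·36 + 1/2·24 = 30.
low-quality pays no cost for no warranty, so net payoff = 30.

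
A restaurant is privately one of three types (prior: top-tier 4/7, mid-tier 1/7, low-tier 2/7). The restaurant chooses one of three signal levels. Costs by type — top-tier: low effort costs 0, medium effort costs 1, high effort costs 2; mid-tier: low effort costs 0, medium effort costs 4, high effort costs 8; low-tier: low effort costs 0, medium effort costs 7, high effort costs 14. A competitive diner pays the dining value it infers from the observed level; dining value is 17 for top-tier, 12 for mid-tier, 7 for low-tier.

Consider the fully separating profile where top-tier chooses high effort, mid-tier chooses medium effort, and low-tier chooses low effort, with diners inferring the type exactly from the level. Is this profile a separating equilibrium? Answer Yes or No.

Separating price premiums: high effort → 17, medium effort → 12, low effort → 7.
top-tier (assigned high effort): low effort: 7 − 0 = 7; medium effort: 12 − 1 = 11; high effort: 17 − 2 = 15. top-tier stays.
mid-tier (assigned medium effort): low effort: 7 − 0 = 7; medium effort: 12 − 4 = 8; high effort: 17 − 8 = 9. mid-tier prefers high effort.
low-tier (assigned low effort): low effort: 7 − 0 = 7; medium effort: 12 − 7 = 5; high effort: 17 − 14 = 3. low-tier stays.
At least one type deviates; the separating profile fails.

No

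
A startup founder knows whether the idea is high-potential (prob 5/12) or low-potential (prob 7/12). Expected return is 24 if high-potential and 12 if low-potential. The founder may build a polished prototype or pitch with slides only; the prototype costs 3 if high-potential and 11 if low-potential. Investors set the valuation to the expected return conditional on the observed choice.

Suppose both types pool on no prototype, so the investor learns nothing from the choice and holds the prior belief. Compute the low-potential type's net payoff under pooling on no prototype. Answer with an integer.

Pooled valuation = 5/12·24 + 7/12·12 = 17.
low-potential pays no cost for no prototype, so net payoff = 17.

17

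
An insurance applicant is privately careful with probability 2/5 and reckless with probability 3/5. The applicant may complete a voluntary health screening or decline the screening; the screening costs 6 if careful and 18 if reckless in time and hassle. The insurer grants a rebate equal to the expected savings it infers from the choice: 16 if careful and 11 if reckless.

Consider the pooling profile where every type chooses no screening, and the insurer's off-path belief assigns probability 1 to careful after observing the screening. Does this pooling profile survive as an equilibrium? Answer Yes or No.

Yes

On path, the insurer holds the prior and pays 2/5·16 + 3/5·11 = 13. Off path (the screening), believing careful, it pays 16.
careful: no screening nets 13; the screening nets 16 − 6 = 10. careful stays.
reckless: no screening nets 13; the screening nets 16 − 18 = -2. reckless stays.
No type deviates, so pooling is sustained.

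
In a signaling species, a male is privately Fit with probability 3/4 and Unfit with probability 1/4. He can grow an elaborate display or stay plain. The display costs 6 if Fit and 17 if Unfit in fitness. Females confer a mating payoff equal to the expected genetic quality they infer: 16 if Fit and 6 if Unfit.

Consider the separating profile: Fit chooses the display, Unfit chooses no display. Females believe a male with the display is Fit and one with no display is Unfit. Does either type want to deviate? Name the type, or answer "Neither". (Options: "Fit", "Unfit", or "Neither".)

Neither

The display pays 16; no display pays 6.
Fit: assigned the display, nets 16 − 6 = 10; deviating to no display nets 6.
Unfit: assigned no display, nets 6; deviating to the display nets 16 − 17 = -1.
Both types strictly prefer their assigned action; no profitable deviation.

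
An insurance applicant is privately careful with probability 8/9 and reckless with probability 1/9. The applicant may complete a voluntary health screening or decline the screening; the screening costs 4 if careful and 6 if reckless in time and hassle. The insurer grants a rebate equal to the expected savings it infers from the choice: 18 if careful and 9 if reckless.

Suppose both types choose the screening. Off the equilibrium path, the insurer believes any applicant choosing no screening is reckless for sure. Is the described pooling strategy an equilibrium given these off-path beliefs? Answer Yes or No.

On path, the insurer holds the prior and pays 8/9·18 + 1/9·9 = 17. Off path (no screening), believing reckless, it pays 9.
careful: the screening nets 17 − 4 = 13; no screening nets 9. careful stays.
reckless: the screening nets 17 − 6 = 11; no screening nets 9. reckless stays.
No type deviates, so pooling is sustained.

Yes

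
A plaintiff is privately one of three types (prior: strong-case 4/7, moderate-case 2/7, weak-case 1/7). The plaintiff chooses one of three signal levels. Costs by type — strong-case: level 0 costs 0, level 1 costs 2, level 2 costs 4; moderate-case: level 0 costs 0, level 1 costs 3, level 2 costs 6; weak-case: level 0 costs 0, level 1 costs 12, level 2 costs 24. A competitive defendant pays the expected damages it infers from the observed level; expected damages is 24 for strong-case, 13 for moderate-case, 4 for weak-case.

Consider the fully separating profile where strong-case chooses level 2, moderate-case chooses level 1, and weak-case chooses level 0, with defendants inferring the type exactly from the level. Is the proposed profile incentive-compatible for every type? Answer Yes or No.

Separating settlements: level 2 → 24, level 1 → 13, level 0 → 4.
strong-case (assigned level 2): level 0: 4 − 0 = 4; level 1: 13 − 2 = 11; level 2: 24 − 4 = 20. strong-case stays.
moderate-case (assigned level 1): level 0: 4 − 0 = 4; level 1: 13 − 3 = 10; level 2: 24 − 6 = 18. moderate-case prefers level 2.
weak-case (assigned level 0): level 0: 4 − 0 = 4; level 1: 13 − 12 = 1; level 2: 24 − 24 = 0. weak-case stays.
At least one type deviates; the separating profile fails.

No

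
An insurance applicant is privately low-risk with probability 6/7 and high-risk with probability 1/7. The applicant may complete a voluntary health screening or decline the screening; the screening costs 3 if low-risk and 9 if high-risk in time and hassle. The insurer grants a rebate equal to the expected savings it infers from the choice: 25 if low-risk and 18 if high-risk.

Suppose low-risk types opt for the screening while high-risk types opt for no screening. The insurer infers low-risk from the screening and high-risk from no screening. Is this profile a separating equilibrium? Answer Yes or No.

Yes

Under these beliefs, the screening earns rebate 25 and no screening earns rebate 18.
low-risk: the screening nets 25 − 3 = 22; no screening nets 18. low-risk prefers the screening.
high-risk: the screening nets 25 − 9 = 16; no screening nets 18. high-risk prefers no screening.
Neither type deviates, so the separating profile is an equilibrium.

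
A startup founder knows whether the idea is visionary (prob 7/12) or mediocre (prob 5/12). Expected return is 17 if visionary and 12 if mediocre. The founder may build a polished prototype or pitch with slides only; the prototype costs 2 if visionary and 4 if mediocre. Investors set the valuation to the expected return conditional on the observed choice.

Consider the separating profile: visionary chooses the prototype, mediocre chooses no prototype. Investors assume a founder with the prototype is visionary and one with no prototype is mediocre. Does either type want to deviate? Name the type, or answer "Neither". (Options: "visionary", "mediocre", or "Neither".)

The prototype pays 17; no prototype pays 12.
visionary: assigned the prototype, nets 17 − 2 = 15; deviating to no prototype nets 12.
mediocre: assigned no prototype, nets 12; deviating to the prototype nets 17 − 4 = 13.
The mediocre type gains 1 by deviating.

mediocre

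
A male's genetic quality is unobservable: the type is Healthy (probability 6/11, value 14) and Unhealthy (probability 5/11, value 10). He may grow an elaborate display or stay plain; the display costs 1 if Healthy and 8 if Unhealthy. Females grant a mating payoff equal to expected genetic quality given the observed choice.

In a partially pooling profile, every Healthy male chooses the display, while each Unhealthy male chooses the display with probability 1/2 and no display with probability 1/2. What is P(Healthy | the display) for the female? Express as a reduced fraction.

12/17

P(the display) = (6/11)·1 + (5/11)·(1/2) = 17/22.
By Bayes' rule, P(Healthy | the display) = (6/11) / (17/22) = 12/17.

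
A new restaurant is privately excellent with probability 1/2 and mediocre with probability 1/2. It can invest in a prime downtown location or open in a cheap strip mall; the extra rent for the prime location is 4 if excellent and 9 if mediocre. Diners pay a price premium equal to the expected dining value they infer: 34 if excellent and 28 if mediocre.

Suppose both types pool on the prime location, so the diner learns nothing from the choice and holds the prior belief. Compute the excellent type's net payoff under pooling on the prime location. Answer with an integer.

27

Pooled price premium = 1/2·34 + 1/2·28 = 31.
excellent pays cost 4 for the prime location, so net payoff = 31 − 4 = 27.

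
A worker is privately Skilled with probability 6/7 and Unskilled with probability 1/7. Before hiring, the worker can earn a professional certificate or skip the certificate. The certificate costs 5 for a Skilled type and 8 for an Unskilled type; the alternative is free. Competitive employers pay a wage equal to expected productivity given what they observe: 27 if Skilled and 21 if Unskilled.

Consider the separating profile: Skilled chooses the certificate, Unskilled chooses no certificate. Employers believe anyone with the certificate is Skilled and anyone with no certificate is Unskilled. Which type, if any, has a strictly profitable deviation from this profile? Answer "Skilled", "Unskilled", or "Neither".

Neither

The certificate pays 27; no certificate pays 21.
Skilled: assigned the certificate, nets 27 − 5 = 22; deviating to no certificate nets 21.
Unskilled: assigned no certificate, nets 21; deviating to the certificate nets 27 − 8 = 19.
Both types strictly prefer their assigned action; no profitable deviation.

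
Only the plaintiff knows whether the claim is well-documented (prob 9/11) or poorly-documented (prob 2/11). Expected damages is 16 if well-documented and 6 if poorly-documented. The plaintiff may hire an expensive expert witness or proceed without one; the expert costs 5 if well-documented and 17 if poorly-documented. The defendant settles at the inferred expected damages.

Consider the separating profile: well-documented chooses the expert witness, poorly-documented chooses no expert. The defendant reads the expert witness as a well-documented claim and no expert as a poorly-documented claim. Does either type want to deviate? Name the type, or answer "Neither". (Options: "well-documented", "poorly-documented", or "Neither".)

Neither

The expert witness pays 16; no expert pays 6.
well-documented: assigned the expert witness, nets 16 − 5 = 11; deviating to no expert nets 6.
poorly-documented: assigned no expert, nets 6; deviating to the expert witness nets 16 − 17 = -1.
Both types strictly prefer their assigned action; no profitable deviation.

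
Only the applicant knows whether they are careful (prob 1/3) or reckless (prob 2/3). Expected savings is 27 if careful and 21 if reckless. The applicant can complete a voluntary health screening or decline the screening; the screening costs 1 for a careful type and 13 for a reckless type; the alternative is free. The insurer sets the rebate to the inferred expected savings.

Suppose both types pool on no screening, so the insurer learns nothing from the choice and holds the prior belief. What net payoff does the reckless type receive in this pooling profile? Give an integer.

23

Pooled rebate = 1/3·27 + 2/3·21 = 23.
reckless pays no cost for no screening, so net payoff = 23.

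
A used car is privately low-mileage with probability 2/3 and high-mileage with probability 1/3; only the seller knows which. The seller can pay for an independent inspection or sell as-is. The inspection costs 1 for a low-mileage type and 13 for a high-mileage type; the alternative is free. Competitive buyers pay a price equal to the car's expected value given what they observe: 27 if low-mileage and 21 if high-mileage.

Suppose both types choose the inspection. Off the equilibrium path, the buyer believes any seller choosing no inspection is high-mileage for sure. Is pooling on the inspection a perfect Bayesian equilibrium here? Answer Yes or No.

On path, the buyer holds the prior and pays 2/3·27 + 1/3·21 = 25. Off path (no inspection), believing high-mileage, it pays 21.
low-mileage: the inspection nets 25 − 1 = 24; no inspection nets 21. low-mileage stays.
high-mileage: the inspection nets 25 − 13 = 12; no inspection nets 21. high-mileage would deviate.
A type deviates, so pooling fails.

No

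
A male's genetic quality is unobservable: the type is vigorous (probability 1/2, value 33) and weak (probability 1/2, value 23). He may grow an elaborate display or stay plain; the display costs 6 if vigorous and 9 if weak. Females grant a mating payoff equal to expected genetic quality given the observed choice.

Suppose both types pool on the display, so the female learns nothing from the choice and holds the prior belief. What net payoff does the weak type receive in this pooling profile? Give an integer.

19

Pooled mating payoff = 1/2·33 + 1/2·23 = 28.
weak pays cost 9 for the display, so net payoff = 28 − 9 = 19.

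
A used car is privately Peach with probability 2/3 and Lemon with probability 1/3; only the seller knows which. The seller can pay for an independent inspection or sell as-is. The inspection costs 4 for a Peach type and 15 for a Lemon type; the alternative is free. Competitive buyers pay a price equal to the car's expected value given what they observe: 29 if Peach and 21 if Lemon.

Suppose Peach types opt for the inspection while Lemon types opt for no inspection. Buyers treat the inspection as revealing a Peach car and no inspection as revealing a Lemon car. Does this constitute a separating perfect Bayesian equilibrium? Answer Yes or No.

Yes

Under these beliefs, the inspection earns price 29 and no inspection earns price 21.
Peach: the inspection nets 29 − 4 = 25; no inspection nets 21. Peach prefers the inspection.
Lemon: the inspection nets 29 − 15 = 14; no inspection nets 21. Lemon prefers no inspection.
Neither type deviates, so the separating profile is an equilibrium.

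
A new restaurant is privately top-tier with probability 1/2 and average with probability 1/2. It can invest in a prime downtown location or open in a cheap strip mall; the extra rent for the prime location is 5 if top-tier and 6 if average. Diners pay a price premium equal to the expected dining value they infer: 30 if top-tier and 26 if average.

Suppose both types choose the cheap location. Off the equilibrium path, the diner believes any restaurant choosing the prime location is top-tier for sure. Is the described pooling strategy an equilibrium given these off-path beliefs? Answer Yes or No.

On path, the diner holds the prior and pays 1/2·30 + 1/2·26 = 28. Off path (the prime location), believing top-tier, it pays 30.
top-tier: the cheap location nets 28; the prime location nets 30 − 5 = 25. top-tier stays.
average: the cheap location nets 28; the prime location nets 30 − 6 = 24. average stays.
No type deviates, so pooling is sustained.

Yes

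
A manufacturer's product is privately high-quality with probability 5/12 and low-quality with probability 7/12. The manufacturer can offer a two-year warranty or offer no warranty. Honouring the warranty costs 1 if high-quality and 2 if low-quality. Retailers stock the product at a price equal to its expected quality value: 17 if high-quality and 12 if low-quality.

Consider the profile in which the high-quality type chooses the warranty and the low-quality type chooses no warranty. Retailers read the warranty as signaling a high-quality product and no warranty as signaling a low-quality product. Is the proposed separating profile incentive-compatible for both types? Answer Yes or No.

No

Under these beliefs, the warranty earns price 17 and no warranty earns price 12.
high-quality: the warranty nets 17 − 1 = 16; no warranty nets 12. high-quality prefers the warranty.
low-quality: the warranty nets 17 − 2 = 15; no warranty nets 12. low-quality would deviate to the warranty.
low-quality has a profitable deviation, so the profile is not an equilibrium.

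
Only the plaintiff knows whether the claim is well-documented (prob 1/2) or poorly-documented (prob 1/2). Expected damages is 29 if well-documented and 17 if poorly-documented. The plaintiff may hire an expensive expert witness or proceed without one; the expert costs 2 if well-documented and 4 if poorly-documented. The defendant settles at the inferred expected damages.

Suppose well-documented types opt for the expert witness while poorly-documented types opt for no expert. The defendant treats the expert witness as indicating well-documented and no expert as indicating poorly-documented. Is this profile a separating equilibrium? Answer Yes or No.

Under these beliefs, the expert witness earns settlement 29 and no expert earns settlement 17.
well-documented: the expert witness nets 29 − 2 = 27; no expert nets 17. well-documented prefers the expert witness.
poorly-documented: the expert witness nets 29 − 4 = 25; no expert nets 17. poorly-documented would deviate to the expert witness.
poorly-documented has a profitable deviation, so the profile is not an equilibrium.

No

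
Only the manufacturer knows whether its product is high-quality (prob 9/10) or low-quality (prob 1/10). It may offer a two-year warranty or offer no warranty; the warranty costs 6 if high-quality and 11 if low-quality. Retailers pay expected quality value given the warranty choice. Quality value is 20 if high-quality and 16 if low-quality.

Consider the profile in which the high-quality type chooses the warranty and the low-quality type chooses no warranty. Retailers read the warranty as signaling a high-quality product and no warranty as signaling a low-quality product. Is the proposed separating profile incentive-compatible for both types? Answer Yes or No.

Under these beliefs, the warranty earns price 20 and no warranty earns price 16.
high-quality: the warranty nets 20 − 6 = 14; no warranty nets 16. high-quality would deviate to no warranty.
low-quality: the warranty nets 20 − 11 = 9; no warranty nets 16. low-quality prefers no warranty.
high-quality has a profitable deviation, so the profile is not an equilibrium.

No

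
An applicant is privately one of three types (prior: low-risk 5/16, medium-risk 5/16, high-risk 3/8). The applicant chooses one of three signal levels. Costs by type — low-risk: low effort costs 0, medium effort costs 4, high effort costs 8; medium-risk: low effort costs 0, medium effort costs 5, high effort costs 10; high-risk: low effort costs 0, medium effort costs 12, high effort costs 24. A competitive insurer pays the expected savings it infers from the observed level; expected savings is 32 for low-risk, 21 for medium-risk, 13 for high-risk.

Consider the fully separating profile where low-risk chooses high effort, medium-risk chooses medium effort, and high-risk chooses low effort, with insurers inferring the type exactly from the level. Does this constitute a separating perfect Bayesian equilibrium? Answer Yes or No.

Separating rebates: high effort → 32, medium effort → 21, low effort → 13.
low-risk (assigned high effort): low effort: 13 − 0 = 13; medium effort: 21 − 4 = 17; high effort: 32 − 8 = 24. low-risk stays.
medium-risk (assigned medium effort): low effort: 13 − 0 = 13; medium effort: 21 − 5 = 16; high effort: 32 − 10 = 22. medium-risk prefers high effort.
high-risk (assigned low effort): low effort: 13 − 0 = 13; medium effort: 21 − 12 = 9; high effort: 32 − 24 = 8. high-risk stays.
At least one type deviates; the separating profile fails.

No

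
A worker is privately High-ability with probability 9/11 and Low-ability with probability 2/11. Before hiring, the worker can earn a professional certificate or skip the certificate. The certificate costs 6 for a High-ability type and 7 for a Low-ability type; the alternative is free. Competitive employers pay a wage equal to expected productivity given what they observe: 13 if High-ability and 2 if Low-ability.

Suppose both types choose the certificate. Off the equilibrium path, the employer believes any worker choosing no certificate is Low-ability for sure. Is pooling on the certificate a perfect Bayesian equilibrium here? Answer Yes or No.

Yes

On path, the employer holds the prior and pays 9/11·13 + 2/11·2 = 11. Off path (no certificate), believing Low-ability, it pays 2.
High-ability: the certificate nets 11 − 6 = 5; no certificate nets 2. High-ability stays.
Low-ability: the certificate nets 11 − 7 = 4; no certificate nets 2. Low-ability stays.
No type deviates, so pooling is sustained.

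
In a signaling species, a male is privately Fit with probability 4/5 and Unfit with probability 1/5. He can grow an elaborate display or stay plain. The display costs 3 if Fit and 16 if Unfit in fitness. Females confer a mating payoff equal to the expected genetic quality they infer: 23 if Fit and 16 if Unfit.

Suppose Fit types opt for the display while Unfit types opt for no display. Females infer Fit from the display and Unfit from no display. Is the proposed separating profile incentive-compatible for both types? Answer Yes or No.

Yes

Under these beliefs, the display earns mating payoff 23 and no display earns mating payoff 16.
Fit: the display nets 23 − 3 = 20; no display nets 16. Fit prefers the display.
Unfit: the display nets 23 − 16 = 7; no display nets 16. Unfit prefers no display.
Neither type deviates, so the separating profile is an equilibrium.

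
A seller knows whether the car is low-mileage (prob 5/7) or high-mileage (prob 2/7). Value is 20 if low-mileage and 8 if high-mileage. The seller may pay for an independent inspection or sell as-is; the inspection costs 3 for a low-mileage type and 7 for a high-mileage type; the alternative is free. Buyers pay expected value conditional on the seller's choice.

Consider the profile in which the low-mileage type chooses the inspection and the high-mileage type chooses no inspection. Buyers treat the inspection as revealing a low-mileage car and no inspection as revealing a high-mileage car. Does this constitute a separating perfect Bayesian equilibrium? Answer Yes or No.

Under these beliefs, the inspection earns price 20 and no inspection earns price 8.
low-mileage: the inspection nets 20 − 3 = 17; no inspection nets 8. low-mileage prefers the inspection.
high-mileage: the inspection nets 20 − 7 = 13; no inspection nets 8. high-mileage would deviate to the inspection.
high-mileage has a profitable deviation, so the profile is not an equilibrium.

No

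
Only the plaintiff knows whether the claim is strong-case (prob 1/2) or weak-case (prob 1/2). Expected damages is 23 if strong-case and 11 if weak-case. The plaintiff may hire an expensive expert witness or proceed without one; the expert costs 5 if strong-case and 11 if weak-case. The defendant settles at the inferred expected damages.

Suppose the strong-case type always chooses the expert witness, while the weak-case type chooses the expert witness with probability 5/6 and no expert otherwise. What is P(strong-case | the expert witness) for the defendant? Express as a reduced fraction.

6/11

P(the expert witness) = (1/2)·1 + (1/2)·(5/6) = 11/12.
By Bayes' rule, P(strong-case | the expert witness) = (1/2) / (11/12) = 6/11.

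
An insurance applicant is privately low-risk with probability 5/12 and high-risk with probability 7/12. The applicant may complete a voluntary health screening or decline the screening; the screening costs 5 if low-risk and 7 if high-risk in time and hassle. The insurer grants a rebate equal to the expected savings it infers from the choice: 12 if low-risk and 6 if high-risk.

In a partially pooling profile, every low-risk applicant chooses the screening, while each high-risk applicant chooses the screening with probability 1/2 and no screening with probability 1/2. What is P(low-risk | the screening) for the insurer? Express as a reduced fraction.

10/17

P(the screening) = (5/12)·1 + (7/12)·(1/2) = 17/24.
By Bayes' rule, P(low-risk | the screening) = (5/12) / (17/24) = 10/17.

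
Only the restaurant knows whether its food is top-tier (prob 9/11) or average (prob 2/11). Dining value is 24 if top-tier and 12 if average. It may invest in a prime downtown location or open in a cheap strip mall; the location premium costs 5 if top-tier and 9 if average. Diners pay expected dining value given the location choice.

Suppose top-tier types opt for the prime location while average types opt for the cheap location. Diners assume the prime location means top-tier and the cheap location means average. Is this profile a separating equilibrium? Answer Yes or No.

No

Under these beliefs, the prime location earns price premium 24 and the cheap location earns price premium 12.
top-tier: the prime location nets 24 − 5 = 19; the cheap location nets 12. top-tier prefers the prime location.
average: the prime location nets 24 − 9 = 15; the cheap location nets 12. average would deviate to the prime location.
average has a profitable deviation, so the profile is not an equilibrium.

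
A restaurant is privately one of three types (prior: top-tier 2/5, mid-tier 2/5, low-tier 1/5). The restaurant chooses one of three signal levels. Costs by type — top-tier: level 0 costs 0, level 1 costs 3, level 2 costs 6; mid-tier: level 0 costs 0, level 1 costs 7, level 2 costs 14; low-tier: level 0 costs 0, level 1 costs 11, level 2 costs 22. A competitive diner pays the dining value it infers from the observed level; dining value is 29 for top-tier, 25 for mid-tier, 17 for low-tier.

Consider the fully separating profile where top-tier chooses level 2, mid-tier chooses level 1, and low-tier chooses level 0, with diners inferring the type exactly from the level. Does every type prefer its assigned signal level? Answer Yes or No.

Separating price premiums: level 2 → 29, level 1 → 25, level 0 → 17.
top-tier (assigned level 2): level 0: 17 − 0 = 17; level 1: 25 − 3 = 22; level 2: 29 − 6 = 23. top-tier stays.
mid-tier (assigned level 1): level 0: 17 − 0 = 17; level 1: 25 − 7 = 18; level 2: 29 − 14 = 15. mid-tier stays.
low-tier (assigned level 0): level 0: 17 − 0 = 17; level 1: 25 − 11 = 14; level 2: 29 − 22 = 7. low-tier stays.
Every type prefers its assigned level; separation holds.

Yes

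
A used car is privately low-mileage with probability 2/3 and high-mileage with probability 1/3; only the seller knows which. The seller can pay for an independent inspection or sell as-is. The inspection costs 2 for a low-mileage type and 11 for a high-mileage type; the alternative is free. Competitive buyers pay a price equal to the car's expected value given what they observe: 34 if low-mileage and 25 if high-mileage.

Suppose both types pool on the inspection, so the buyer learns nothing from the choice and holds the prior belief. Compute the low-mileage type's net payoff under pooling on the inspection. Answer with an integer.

29

Pooled price = 2/3·34 + 1/3·25 = 31.
low-mileage pays cost 2 for the inspection, so net payoff = 31 − 2 = 29.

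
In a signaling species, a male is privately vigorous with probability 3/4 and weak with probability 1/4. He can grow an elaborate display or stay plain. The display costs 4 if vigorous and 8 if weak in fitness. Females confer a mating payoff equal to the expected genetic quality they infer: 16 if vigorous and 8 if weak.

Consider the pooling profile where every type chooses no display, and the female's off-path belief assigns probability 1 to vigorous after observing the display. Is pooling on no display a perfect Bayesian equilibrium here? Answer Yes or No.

Yes

On path, the female holds the prior and pays 3/4·16 + 1/4·8 = 14. Off path (the display), believing vigorous, it pays 16.
vigorous: no display nets 14; the display nets 16 − 4 = 12. vigorous stays.
weak: no display nets 14; the display nets 16 − 8 = 8. weak stays.
No type deviates, so pooling is sustained.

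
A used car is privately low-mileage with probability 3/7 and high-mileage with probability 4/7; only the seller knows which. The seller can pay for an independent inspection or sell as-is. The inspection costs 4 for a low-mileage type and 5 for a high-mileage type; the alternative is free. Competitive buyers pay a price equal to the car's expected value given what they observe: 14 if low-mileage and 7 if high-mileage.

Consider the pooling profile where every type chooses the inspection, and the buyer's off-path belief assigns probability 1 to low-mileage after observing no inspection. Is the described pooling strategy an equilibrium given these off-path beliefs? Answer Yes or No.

On path, the buyer holds the prior and pays 3/7·14 + 4/7·7 = 10. Off path (no inspection), believing low-mileage, it pays 14.
low-mileage: the inspection nets 10 − 4 = 6; no inspection nets 14. low-mileage would deviate.
high-mileage: the inspection nets 10 − 5 = 5; no inspection nets 14. high-mileage would deviate.
A type deviates, so pooling fails.

No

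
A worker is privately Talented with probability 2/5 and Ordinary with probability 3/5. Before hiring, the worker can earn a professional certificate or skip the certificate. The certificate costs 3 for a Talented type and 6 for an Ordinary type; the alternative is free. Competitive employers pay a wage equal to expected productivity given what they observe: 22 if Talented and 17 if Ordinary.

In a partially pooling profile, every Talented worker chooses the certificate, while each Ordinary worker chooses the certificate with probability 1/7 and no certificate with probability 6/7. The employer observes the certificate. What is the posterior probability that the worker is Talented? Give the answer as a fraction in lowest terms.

14/17

P(the certificate) = (2/5)·1 + (3/5)·(1/7) = 17/35.
By Bayes' rule, P(Talented | the certificate) = (2/5) / (17/35) = 14/17.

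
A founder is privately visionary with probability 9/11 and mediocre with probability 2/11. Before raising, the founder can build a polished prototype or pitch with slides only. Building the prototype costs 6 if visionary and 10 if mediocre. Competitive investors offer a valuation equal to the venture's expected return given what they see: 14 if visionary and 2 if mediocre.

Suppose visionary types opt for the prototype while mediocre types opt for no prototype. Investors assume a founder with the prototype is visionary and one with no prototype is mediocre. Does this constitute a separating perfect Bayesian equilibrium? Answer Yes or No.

No

Under these beliefs, the prototype earns valuation 14 and no prototype earns valuation 2.
visionary: the prototype nets 14 − 6 = 8; no prototype nets 2. visionary prefers the prototype.
mediocre: the prototype nets 14 − 10 = 4; no prototype nets 2. mediocre would deviate to the prototype.
mediocre has a profitable deviation, so the profile is not an equilibrium.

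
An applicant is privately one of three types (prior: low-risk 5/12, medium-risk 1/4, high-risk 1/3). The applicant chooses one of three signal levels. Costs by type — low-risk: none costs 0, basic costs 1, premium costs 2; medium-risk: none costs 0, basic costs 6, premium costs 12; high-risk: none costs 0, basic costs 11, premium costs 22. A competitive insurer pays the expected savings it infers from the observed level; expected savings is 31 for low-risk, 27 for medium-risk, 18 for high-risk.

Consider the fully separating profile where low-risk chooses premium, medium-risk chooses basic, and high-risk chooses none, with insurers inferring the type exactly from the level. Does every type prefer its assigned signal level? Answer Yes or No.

Separating rebates: premium → 31, basic → 27, none → 18.
low-risk (assigned premium): none: 18 − 0 = 18; basic: 27 − 1 = 26; premium: 31 − 2 = 29. low-risk stays.
medium-risk (assigned basic): none: 18 − 0 = 18; basic: 27 − 6 = 21; premium: 31 − 12 = 19. medium-risk stays.
high-risk (assigned none): none: 18 − 0 = 18; basic: 27 − 11 = 16; premium: 31 − 22 = 9. high-risk stays.
Every type prefers its assigned level; separation holds.

Yes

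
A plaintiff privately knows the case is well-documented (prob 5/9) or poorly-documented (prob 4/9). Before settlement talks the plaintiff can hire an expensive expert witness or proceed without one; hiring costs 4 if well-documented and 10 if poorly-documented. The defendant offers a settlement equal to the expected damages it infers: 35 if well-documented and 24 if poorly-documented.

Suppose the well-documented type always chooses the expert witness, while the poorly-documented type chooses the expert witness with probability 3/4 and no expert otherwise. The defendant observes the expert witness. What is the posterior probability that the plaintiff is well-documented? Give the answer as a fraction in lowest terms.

5/8

P(the expert witness) = (5/9)·1 + (4/9)·(3/4) = 8/9.
By Bayes' rule, P(well-documented | the expert witness) = (5/9) / (8/9) = 5/8.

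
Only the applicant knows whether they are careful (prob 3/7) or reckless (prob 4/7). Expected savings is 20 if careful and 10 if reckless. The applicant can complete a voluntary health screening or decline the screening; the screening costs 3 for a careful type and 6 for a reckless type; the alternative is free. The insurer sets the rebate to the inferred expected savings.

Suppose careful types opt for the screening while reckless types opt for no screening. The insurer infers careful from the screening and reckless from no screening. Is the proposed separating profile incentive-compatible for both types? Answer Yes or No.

Under these beliefs, the screening earns rebate 20 and no screening earns rebate 10.
careful: the screening nets 20 − 3 = 17; no screening nets 10. careful prefers the screening.
reckless: the screening nets 20 − 6 = 14; no screening nets 10. reckless would deviate to the screening.
reckless has a profitable deviation, so the profile is not an equilibrium.

No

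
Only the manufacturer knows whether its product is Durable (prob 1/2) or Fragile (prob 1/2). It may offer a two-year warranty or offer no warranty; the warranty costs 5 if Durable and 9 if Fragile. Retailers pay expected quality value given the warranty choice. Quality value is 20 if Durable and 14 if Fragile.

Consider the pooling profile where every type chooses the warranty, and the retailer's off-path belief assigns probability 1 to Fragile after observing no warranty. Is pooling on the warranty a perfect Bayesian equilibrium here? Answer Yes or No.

On path, the retailer holds the prior and pays 1/2·20 + 1/2·14 = 17. Off path (no warranty), believing Fragile, it pays 14.
Durable: the warranty nets 17 − 5 = 12; no warranty nets 14. Durable would deviate.
Fragile: the warranty nets 17 − 9 = 8; no warranty nets 14. Fragile would deviate.
A type deviates, so pooling fails.

No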